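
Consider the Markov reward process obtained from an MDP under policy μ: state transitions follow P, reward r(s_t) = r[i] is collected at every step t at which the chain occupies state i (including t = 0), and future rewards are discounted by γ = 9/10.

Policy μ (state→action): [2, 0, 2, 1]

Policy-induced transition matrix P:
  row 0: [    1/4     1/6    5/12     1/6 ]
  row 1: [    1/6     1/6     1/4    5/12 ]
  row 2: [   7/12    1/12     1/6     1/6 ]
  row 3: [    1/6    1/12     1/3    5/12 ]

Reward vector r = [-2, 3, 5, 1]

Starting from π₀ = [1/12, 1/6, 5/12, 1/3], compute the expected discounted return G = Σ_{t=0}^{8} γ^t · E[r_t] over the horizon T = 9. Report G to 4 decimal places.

G = 10.1597

t=0: π = [0.0833, 0.1667, 0.4167, 0.3333], E[r] = 2.7500, γ^t·E[r] = 2.750000, running G = 2.750000
t=1: π = [0.3472, 0.1042, 0.2569, 0.2917], E[r] = 1.1944, γ^t·E[r] = 1.075000, running G = 3.825000
t=2: π = [0.3027, 0.1209, 0.3108, 0.2656], E[r] = 1.5770, γ^t·E[r] = 1.277344, running G = 5.102344
t=3: π = [0.3214, 0.1186, 0.2967, 0.2633], E[r] = 1.4599, γ^t·E[r] = 1.064250, running G = 6.166594
t=4: π = [0.3171, 0.1200, 0.3008, 0.2622], E[r] = 1.4919, γ^t·E[r] = 0.978855, running G = 7.145449
t=5: π = [0.3184, 0.1198, 0.2996, 0.2622], E[r] = 1.4828, γ^t·E[r] = 0.875560, running G = 8.021009
t=6: π = [0.3180, 0.1198, 0.3000, 0.2622], E[r] = 1.4854, γ^t·E[r] = 0.789383, running G = 8.810392
t=7: π = [0.3181, 0.1198, 0.2999, 0.2622], E[r] = 1.4846, γ^t·E[r] = 0.710094, running G = 9.520487
t=8: π = [0.3181, 0.1198, 0.2999, 0.2622], E[r] = 1.4848, γ^t·E[r] = 0.639174, running G = 10.159661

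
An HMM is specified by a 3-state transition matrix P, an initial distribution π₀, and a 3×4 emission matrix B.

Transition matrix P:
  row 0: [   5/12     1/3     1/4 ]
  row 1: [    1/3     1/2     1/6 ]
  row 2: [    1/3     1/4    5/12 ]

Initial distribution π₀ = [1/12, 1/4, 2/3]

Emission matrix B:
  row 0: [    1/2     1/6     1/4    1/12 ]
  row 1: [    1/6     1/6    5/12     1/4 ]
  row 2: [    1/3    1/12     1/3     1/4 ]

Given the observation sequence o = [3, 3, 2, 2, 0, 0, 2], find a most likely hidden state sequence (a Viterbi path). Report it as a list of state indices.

path = [2, 1, 1, 1, 0, 0, 1]

t=0: δ = [6.944e-03, 6.250e-02, 1.667e-01]  (obs o_0=3)
t=1: δ = [4.630e-03, 1.042e-02, 1.736e-02]  ψ = [2, 2, 2]  (obs o_1=3)
t=2: δ = [1.447e-03, 2.170e-03, 2.411e-03]  ψ = [2, 1, 2]  (obs o_2=2)
t=3: δ = [2.009e-04, 4.521e-04, 3.349e-04]  ψ = [2, 1, 2]  (obs o_3=2)
t=4: δ = [7.535e-05, 3.768e-05, 4.651e-05]  ψ = [1, 1, 2]  (obs o_4=0)
t=5: δ = [1.570e-05, 4.186e-06, 6.460e-06]  ψ = [0, 0, 2]  (obs o_5=0)
t=6: δ = [1.635e-06, 2.180e-06, 1.308e-06]  ψ = [0, 0, 0]  (obs o_6=2)
backtrack: best end state = 1; path = [2, 1, 1, 1, 0, 0, 1]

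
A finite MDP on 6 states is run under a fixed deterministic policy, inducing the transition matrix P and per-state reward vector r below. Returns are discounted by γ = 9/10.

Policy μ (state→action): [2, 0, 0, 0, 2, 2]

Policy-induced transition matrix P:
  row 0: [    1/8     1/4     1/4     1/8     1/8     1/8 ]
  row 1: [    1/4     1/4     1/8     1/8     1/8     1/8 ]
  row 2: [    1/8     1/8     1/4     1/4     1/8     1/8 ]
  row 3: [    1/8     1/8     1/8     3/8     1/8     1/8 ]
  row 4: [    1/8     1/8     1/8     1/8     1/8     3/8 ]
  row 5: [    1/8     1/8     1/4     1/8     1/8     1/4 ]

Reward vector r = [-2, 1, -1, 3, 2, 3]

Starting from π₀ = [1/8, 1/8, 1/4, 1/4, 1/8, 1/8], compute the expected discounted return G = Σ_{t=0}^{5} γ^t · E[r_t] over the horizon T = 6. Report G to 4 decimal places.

G = 4.9764

t=0: π = [0.1250, 0.1250, 0.2500, 0.2500, 0.1250, 0.1250], E[r] = 1.0000, γ^t·E[r] = 1.000000, running G = 1.000000
t=1: π = [0.1406, 0.1563, 0.1875, 0.2188, 0.1250, 0.1719], E[r] = 1.1094, γ^t·E[r] = 0.998438, running G = 1.998438
t=2: π = [0.1445, 0.1621, 0.1875, 0.2031, 0.1250, 0.1777], E[r] = 1.0781, γ^t·E[r] = 0.873281, running G = 2.871719
t=3: π = [0.1453, 0.1633, 0.1887, 0.1992, 0.1250, 0.1785], E[r] = 1.0671, γ^t·E[r] = 0.777944, running G = 3.649663
t=4: π = [0.1454, 0.1636, 0.1891, 0.1984, 0.1250, 0.1786], E[r] = 1.0645, γ^t·E[r] = 0.698448, running G = 4.348111
t=5: π = [0.1454, 0.1636, 0.1891, 0.1982, 0.1250, 0.1786], E[r] = 1.0640, γ^t·E[r] = 0.628283, running G = 4.976394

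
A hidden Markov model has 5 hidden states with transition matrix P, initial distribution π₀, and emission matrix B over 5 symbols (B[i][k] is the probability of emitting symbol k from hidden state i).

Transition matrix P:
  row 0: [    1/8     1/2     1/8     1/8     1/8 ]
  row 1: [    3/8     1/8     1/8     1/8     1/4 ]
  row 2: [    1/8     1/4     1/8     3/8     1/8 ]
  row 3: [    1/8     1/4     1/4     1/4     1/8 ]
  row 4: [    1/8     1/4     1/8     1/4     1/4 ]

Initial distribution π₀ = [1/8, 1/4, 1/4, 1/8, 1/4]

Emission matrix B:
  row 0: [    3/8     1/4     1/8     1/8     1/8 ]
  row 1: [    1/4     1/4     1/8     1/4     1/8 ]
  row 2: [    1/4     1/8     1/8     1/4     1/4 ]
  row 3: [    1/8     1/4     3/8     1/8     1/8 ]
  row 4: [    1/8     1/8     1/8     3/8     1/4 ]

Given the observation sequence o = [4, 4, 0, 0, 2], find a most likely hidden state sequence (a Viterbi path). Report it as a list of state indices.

path = [4, 4, 1, 0, 1]

t=0: δ = [1.562e-02, 3.125e-02, 6.250e-02, 1.562e-02, 6.250e-02]  (obs o_0=4)
t=1: δ = [1.465e-03, 1.953e-03, 1.953e-03, 2.930e-03, 3.906e-03]  ψ = [1, 2, 2, 2, 4]  (obs o_1=4)
t=2: δ = [2.747e-04, 2.441e-04, 1.831e-04, 1.221e-04, 1.221e-04]  ψ = [1, 4, 3, 4, 4]  (obs o_2=0)
t=3: δ = [3.433e-05, 3.433e-05, 8.583e-06, 8.583e-06, 7.629e-06]  ψ = [1, 0, 0, 2, 1]  (obs o_3=0)
t=4: δ = [1.609e-06, 2.146e-06, 5.364e-07, 1.609e-06, 1.073e-06]  ψ = [1, 0, 0, 0, 1]  (obs o_4=2)
backtrack: best end state = 1; path = [4, 4, 1, 0, 1]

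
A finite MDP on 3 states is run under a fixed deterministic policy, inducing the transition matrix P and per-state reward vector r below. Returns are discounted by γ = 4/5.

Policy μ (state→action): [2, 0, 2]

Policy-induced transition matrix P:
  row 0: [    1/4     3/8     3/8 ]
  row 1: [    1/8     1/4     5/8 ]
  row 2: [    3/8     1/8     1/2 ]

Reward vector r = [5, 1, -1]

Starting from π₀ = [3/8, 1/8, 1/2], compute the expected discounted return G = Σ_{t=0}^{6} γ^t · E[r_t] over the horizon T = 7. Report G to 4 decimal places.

t=0: π = [0.3750, 0.1250, 0.5000], E[r] = 1.5000, γ^t·E[r] = 1.500000, running G = 1.500000
t=1: π = [0.2969, 0.2344, 0.4688], E[r] = 1.2500, γ^t·E[r] = 1.000000, running G = 2.500000
t=2: π = [0.2793, 0.2285, 0.4922], E[r] = 1.1328, γ^t·E[r] = 0.725000, running G = 3.225000
t=3: π = [0.2830, 0.2234, 0.4937], E[r] = 1.1445, γ^t·E[r] = 0.586000, running G = 3.811000
t=4: π = [0.2838, 0.2237, 0.4926], E[r] = 1.1500, γ^t·E[r] = 0.471050, running G = 4.282050
t=5: π = [0.2836, 0.2239, 0.4925], E[r] = 1.1495, γ^t·E[r] = 0.376660, running G = 4.658710
t=6: π = [0.2836, 0.2239, 0.4925], E[r] = 1.1492, γ^t·E[r] = 0.301261, running G = 4.959971

G = 4.9600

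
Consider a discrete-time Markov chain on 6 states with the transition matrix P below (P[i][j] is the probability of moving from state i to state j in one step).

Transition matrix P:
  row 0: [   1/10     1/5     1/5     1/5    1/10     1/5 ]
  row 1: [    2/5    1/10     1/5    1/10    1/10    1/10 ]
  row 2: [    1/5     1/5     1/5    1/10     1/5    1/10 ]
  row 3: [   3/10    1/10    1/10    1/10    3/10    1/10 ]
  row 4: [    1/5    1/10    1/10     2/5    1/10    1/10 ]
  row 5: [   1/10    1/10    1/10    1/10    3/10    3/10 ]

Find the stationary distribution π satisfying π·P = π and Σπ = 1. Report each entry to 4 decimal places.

Balance equations π_j = Σ_i π_i·P[i][j]:
  π_0 = 1/10·π_0 + 2/5·π_1 + 1/5·π_2 + 3/10·π_3 + 1/5·π_4 + 1/10·π_5
  π_1 = 1/5·π_0 + 1/10·π_1 + 1/5·π_2 + 1/10·π_3 + 1/10·π_4 + 1/10·π_5
  π_2 = 1/5·π_0 + 1/5·π_1 + 1/5·π_2 + 1/10·π_3 + 1/10·π_4 + 1/10·π_5
  π_3 = 1/5·π_0 + 1/10·π_1 + 1/10·π_2 + 1/10·π_3 + 2/5·π_4 + 1/10·π_5
  π_4 = 1/10·π_0 + 1/10·π_1 + 1/5·π_2 + 3/10·π_3 + 1/10·π_4 + 3/10·π_5
  normalize: π_0 + π_1 + π_2 + π_3 + π_4 + π_5 = 1
Solving the linear system gives exactly π = [2689/12886, 875/6443, 1925/12886, 18031/103088, 9285/51544, 15575/103088].

π = [0.2087, 0.1358, 0.1494, 0.1749, 0.1801, 0.1511]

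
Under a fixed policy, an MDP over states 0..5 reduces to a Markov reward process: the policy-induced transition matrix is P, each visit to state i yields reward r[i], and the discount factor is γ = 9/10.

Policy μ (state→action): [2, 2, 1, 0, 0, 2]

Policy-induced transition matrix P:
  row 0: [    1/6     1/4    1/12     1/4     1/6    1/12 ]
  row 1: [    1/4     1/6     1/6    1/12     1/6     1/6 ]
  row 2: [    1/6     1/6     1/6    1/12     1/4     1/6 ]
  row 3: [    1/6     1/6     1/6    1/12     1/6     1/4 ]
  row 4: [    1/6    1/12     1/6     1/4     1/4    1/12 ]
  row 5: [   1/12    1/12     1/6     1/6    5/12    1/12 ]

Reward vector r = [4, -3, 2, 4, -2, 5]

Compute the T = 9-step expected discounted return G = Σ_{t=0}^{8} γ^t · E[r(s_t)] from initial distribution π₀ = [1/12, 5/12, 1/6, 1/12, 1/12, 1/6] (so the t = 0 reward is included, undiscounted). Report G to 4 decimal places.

t=0: π = [0.0833, 0.4167, 0.1667, 0.0833, 0.0833, 0.1667], E[r] = 0.4167, γ^t·E[r] = 0.416667, running G = 0.416667
t=1: π = [0.1875, 0.1528, 0.1597, 0.1250, 0.2292, 0.1458], E[r] = 1.3819, γ^t·E[r] = 1.243750, running G = 1.660417
t=2: π = [0.1672, 0.1510, 0.1510, 0.1649, 0.2355, 0.1302], E[r] = 1.3576, γ^t·E[r] = 1.099688, running G = 2.760104
t=3: π = [0.1684, 0.1501, 0.1527, 0.1613, 0.2314, 0.1360], E[r] = 1.3911, γ^t·E[r] = 1.014082, running G = 3.774186
t=4: π = [0.1678, 0.1501, 0.1526, 0.1613, 0.2327, 0.1355], E[r] = 1.3835, γ^t·E[r] = 0.907746, running G = 4.681932
t=5: π = [0.1679, 0.1500, 0.1527, 0.1614, 0.2326, 0.1354], E[r] = 1.3844, γ^t·E[r] = 0.817482, running G = 5.499414
t=6: π = [0.1679, 0.1500, 0.1527, 0.1614, 0.2326, 0.1355], E[r] = 1.3844, γ^t·E[r] = 0.735721, running G = 6.235135
t=7: π = [0.1679, 0.1500, 0.1527, 0.1614, 0.2326, 0.1355], E[r] = 1.3844, γ^t·E[r] = 0.662148, running G = 6.897283
t=8: π = [0.1679, 0.1500, 0.1527, 0.1614, 0.2326, 0.1355], E[r] = 1.3844, γ^t·E[r] = 0.595933, running G = 7.493216

G = 7.4932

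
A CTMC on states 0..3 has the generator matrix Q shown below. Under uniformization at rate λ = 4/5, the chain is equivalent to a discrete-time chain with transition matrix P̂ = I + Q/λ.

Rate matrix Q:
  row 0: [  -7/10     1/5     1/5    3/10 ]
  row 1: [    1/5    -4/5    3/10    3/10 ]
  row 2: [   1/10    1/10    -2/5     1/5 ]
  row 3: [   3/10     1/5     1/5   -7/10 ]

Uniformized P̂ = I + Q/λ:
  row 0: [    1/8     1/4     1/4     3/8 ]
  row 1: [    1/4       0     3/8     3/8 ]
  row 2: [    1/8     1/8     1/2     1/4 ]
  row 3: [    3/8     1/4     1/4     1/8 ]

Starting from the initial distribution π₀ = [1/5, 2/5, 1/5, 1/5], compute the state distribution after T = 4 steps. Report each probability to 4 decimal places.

π = [0.2120, 0.1645, 0.3603, 0.2633]

t=0: π = [0.2000, 0.4000, 0.2000, 0.2000]
t=1: π = [0.2250, 0.1250, 0.3500, 0.3000]
t=2: π = [0.2156, 0.1750, 0.3531, 0.2563]
t=3: π = [0.2109, 0.1621, 0.3602, 0.2668]
t=4: π = [0.2120, 0.1645, 0.3603, 0.2633]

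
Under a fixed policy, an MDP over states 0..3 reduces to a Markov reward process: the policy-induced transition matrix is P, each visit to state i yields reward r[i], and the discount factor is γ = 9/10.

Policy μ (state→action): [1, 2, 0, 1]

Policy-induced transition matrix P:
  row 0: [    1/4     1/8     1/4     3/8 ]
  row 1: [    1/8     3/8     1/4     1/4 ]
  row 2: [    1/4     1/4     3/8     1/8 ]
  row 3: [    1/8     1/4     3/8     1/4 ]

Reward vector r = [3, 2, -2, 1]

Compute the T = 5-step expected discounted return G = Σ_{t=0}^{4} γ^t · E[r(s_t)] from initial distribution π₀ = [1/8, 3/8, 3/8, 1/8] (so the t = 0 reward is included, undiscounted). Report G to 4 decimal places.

G = 2.6436

t=0: π = [0.1250, 0.3750, 0.3750, 0.1250], E[r] = 0.5000, γ^t·E[r] = 0.500000, running G = 0.500000
t=1: π = [0.1875, 0.2813, 0.3125, 0.2188], E[r] = 0.7188, γ^t·E[r] = 0.646875, running G = 1.146875
t=2: π = [0.1875, 0.2617, 0.3164, 0.2344], E[r] = 0.6875, γ^t·E[r] = 0.556875, running G = 1.703750
t=3: π = [0.1880, 0.2593, 0.3188, 0.2339], E[r] = 0.6787, γ^t·E[r] = 0.494780, running G = 2.198530
t=4: π = [0.1884, 0.2589, 0.3191, 0.2336], E[r] = 0.6783, γ^t·E[r] = 0.445062, running G = 2.643592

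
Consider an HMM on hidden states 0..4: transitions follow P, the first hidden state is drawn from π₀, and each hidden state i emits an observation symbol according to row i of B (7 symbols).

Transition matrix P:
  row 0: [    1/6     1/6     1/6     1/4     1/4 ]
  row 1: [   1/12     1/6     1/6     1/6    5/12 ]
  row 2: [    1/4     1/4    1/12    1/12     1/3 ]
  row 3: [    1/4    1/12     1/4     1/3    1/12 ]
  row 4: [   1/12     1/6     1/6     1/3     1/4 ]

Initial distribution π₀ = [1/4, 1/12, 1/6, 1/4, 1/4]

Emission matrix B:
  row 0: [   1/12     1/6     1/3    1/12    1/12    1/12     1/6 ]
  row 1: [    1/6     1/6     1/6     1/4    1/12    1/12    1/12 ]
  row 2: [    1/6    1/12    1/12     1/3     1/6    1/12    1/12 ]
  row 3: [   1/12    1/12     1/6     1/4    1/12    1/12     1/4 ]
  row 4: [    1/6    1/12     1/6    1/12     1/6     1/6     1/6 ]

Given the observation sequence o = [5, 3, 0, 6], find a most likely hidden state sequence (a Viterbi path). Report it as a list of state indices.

t=0: δ = [2.083e-02, 6.944e-03, 1.389e-02, 2.083e-02, 4.167e-02]  (obs o_0=5)
t=1: δ = [4.340e-04, 1.736e-03, 2.315e-03, 3.472e-03, 8.681e-04]  ψ = [3, 4, 4, 4, 4]  (obs o_1=3)
t=2: δ = [7.234e-05, 9.645e-05, 1.447e-04, 9.645e-05, 1.286e-04]  ψ = [3, 2, 3, 3, 2]  (obs o_2=0)
t=3: δ = [6.028e-06, 3.014e-06, 2.009e-06, 1.072e-05, 8.038e-06]  ψ = [2, 2, 3, 4, 2]  (obs o_3=6)
backtrack: best end state = 3; path = [4, 2, 4, 3]

path = [4, 2, 4, 3]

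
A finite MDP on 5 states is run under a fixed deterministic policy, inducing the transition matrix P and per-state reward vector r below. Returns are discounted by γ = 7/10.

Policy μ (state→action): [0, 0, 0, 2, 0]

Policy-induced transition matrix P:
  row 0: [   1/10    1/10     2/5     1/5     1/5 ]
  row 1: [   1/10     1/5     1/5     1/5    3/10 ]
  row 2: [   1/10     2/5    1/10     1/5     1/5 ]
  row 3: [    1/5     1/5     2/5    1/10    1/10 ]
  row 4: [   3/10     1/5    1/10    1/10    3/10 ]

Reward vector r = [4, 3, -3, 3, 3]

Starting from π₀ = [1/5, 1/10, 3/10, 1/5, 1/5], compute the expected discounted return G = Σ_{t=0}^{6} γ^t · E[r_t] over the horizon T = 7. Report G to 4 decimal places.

G = 5.1495

t=0: π = [0.2000, 0.1000, 0.3000, 0.2000, 0.2000], E[r] = 1.4000, γ^t·E[r] = 1.400000, running G = 1.400000
t=1: π = [0.1600, 0.2400, 0.2300, 0.1600, 0.2100], E[r] = 1.7800, γ^t·E[r] = 1.246000, running G = 2.646000
t=2: π = [0.1580, 0.2300, 0.2200, 0.1630, 0.2290], E[r] = 1.8380, γ^t·E[r] = 0.900620, running G = 3.546620
t=3: π = [0.1621, 0.2282, 0.2193, 0.1608, 0.2296], E[r] = 1.8463, γ^t·E[r] = 0.633281, running G = 4.179901
t=4: π = [0.1620, 0.2277, 0.2197, 0.1610, 0.2297], E[r] = 1.8439, γ^t·E[r] = 0.442711, running G = 4.622612
t=5: π = [0.1620, 0.2277, 0.2197, 0.1609, 0.2296], E[r] = 1.8441, γ^t·E[r] = 0.309941, running G = 4.932553
t=6: π = [0.1620, 0.2277, 0.2197, 0.1609, 0.2296], E[r] = 1.8440, γ^t·E[r] = 0.216949, running G = 5.149501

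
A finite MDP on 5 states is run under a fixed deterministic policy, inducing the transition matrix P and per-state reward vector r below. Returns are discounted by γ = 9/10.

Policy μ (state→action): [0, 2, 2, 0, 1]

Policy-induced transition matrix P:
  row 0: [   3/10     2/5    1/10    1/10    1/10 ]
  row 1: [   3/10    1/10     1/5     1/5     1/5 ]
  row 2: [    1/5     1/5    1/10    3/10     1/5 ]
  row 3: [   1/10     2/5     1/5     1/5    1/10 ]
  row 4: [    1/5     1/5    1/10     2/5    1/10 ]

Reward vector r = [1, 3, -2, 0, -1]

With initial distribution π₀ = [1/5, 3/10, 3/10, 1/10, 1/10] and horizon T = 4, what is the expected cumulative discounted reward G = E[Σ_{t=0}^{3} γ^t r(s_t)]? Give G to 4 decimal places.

G = 1.7514

t=0: π = [0.2000, 0.3000, 0.3000, 0.1000, 0.1000], E[r] = 0.4000, γ^t·E[r] = 0.400000, running G = 0.400000
t=1: π = [0.2400, 0.2300, 0.1400, 0.2300, 0.1600], E[r] = 0.4900, γ^t·E[r] = 0.441000, running G = 0.841000
t=2: π = [0.2240, 0.2710, 0.1460, 0.2220, 0.1370], E[r] = 0.6080, γ^t·E[r] = 0.492480, running G = 1.333480
t=3: π = [0.2273, 0.2621, 0.1493, 0.2196, 0.1417], E[r] = 0.5733, γ^t·E[r] = 0.417936, running G = 1.751416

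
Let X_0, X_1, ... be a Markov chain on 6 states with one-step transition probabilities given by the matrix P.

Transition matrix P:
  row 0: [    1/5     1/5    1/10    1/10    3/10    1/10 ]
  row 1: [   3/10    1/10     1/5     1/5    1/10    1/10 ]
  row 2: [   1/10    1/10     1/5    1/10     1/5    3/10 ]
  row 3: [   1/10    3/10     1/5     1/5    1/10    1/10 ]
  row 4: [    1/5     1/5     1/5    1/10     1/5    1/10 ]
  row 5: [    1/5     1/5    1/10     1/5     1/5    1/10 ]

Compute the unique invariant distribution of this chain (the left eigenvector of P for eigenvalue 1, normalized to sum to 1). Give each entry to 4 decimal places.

π = [0.1866, 0.1798, 0.1680, 0.1459, 0.1861, 0.1336]

Balance equations π_j = Σ_i π_i·P[i][j]:
  π_0 = 1/5·π_0 + 3/10·π_1 + 1/10·π_2 + 1/10·π_3 + 1/5·π_4 + 1/5·π_5
  π_1 = 1/5·π_0 + 1/10·π_1 + 1/10·π_2 + 3/10·π_3 + 1/5·π_4 + 1/5·π_5
  π_2 = 1/10·π_0 + 1/5·π_1 + 1/5·π_2 + 1/5·π_3 + 1/5·π_4 + 1/10·π_5
  π_3 = 1/10·π_0 + 1/5·π_1 + 1/10·π_2 + 1/5·π_3 + 1/10·π_4 + 1/5·π_5
  π_4 = 3/10·π_0 + 1/10·π_1 + 1/5·π_2 + 1/10·π_3 + 1/5·π_4 + 1/5·π_5
  normalize: π_0 + π_1 + π_2 + π_3 + π_4 + π_5 = 1
Solving the linear system gives exactly π = [615/3296, 889/4944, 1661/9888, 481/3296, 115/618, 1321/9888].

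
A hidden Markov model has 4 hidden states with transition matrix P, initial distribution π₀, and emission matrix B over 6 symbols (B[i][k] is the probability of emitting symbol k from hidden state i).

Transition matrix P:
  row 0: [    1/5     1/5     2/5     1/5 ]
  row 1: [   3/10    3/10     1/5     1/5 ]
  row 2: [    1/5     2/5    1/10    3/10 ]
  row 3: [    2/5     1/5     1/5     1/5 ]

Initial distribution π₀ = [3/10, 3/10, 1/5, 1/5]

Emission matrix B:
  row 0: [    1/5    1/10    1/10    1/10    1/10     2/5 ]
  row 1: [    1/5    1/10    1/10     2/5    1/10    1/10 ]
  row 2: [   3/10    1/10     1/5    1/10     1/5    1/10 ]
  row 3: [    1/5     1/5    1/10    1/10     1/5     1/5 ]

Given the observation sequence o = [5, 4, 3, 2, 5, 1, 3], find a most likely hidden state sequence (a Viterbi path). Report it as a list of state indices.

path = [0, 2, 1, 1, 0, 2, 1]

t=0: δ = [1.200e-01, 3.000e-02, 2.000e-02, 4.000e-02]  (obs o_0=5)
t=1: δ = [2.400e-03, 2.400e-03, 9.600e-03, 4.800e-03]  ψ = [0, 0, 0, 0]  (obs o_1=4)
t=2: δ = [1.920e-04, 1.536e-03, 9.600e-05, 2.880e-04]  ψ = [2, 2, 0, 2]  (obs o_2=3)
t=3: δ = [4.608e-05, 4.608e-05, 6.144e-05, 3.072e-05]  ψ = [1, 1, 1, 1]  (obs o_3=2)
t=4: δ = [5.530e-06, 2.458e-06, 1.843e-06, 3.686e-06]  ψ = [1, 2, 0, 2]  (obs o_4=5)
t=5: δ = [1.475e-07, 1.106e-07, 2.212e-07, 2.212e-07]  ψ = [3, 0, 0, 0]  (obs o_5=1)
t=6: δ = [8.847e-09, 3.539e-08, 5.898e-09, 6.636e-09]  ψ = [3, 2, 0, 2]  (obs o_6=3)
backtrack: best end state = 1; path = [0, 2, 1, 1, 0, 2, 1]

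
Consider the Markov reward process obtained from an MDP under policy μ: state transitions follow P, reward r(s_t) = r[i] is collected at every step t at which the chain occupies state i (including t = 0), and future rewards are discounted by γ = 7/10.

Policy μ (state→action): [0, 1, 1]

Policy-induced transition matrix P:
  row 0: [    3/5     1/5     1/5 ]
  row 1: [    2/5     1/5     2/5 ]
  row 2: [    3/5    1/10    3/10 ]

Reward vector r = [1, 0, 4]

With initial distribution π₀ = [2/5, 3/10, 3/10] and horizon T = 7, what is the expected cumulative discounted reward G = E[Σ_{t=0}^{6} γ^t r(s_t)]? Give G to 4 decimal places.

G = 4.9801

t=0: π = [0.4000, 0.3000, 0.3000], E[r] = 1.6000, γ^t·E[r] = 1.600000, running G = 1.600000
t=1: π = [0.5400, 0.1700, 0.2900], E[r] = 1.7000, γ^t·E[r] = 1.190000, running G = 2.790000
t=2: π = [0.5660, 0.1710, 0.2630], E[r] = 1.6180, γ^t·E[r] = 0.792820, running G = 3.582820
t=3: π = [0.5658, 0.1737, 0.2605], E[r] = 1.6078, γ^t·E[r] = 0.551475, running G = 4.134295
t=4: π = [0.5653, 0.1740, 0.2608], E[r] = 1.6084, γ^t·E[r] = 0.386182, running G = 4.520477
t=5: π = [0.5652, 0.1739, 0.2609], E[r] = 1.6087, γ^t·E[r] = 0.270372, running G = 4.790849
t=6: π = [0.5652, 0.1739, 0.2609], E[r] = 1.6087, γ^t·E[r] = 0.189262, running G = 4.980111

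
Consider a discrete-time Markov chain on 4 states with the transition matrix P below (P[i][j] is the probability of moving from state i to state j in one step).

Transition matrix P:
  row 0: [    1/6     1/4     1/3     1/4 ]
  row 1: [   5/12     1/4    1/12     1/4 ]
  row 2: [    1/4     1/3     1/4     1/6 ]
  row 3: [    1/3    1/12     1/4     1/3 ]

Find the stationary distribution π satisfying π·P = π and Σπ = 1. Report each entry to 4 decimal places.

π = [0.2851, 0.2278, 0.2358, 0.2513]

Balance equations π_j = Σ_i π_i·P[i][j]:
  π_0 = 1/6·π_0 + 5/12·π_1 + 1/4·π_2 + 1/3·π_3
  π_1 = 1/4·π_0 + 1/4·π_1 + 1/3·π_2 + 1/12·π_3
  π_2 = 1/3·π_0 + 1/12·π_1 + 1/4·π_2 + 1/4·π_3
  normalize: π_0 + π_1 + π_2 + π_3 = 1
Solving the linear system gives exactly π = [71/249, 397/1743, 137/581, 146/581].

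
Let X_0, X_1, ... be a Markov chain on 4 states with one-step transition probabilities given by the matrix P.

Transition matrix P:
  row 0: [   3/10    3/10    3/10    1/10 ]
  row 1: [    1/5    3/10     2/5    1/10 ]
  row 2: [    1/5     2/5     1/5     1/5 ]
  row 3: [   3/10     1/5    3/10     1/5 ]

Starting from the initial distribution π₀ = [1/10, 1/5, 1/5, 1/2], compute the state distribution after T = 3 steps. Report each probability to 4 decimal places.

π = [0.2390, 0.3150, 0.3016, 0.1444]

t=0: π = [0.1000, 0.2000, 0.2000, 0.5000]
t=1: π = [0.2600, 0.2700, 0.3000, 0.1700]
t=2: π = [0.2430, 0.3130, 0.2970, 0.1470]
t=3: π = [0.2390, 0.3150, 0.3016, 0.1444]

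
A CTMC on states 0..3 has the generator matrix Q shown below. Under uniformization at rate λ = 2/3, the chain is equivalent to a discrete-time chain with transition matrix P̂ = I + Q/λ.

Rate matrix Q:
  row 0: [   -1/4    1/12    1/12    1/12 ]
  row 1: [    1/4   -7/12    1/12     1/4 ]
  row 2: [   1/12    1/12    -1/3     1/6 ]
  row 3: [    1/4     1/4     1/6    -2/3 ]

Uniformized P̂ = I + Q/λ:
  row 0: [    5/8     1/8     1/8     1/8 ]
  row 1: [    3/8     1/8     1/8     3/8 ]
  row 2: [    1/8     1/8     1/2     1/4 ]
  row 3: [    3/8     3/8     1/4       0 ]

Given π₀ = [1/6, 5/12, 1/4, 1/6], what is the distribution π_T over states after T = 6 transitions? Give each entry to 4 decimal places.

π = [0.4213, 0.1689, 0.2352, 0.1746]

t=0: π = [0.1667, 0.4167, 0.2500, 0.1667]
t=1: π = [0.3542, 0.1667, 0.2396, 0.2396]
t=2: π = [0.4036, 0.1849, 0.2448, 0.1667]
t=3: π = [0.4147, 0.1667, 0.2376, 0.1810]
t=4: π = [0.4193, 0.1702, 0.2367, 0.1737]
t=5: π = [0.4206, 0.1684, 0.2355, 0.1754]
t=6: π = [0.4213, 0.1689, 0.2352, 0.1746]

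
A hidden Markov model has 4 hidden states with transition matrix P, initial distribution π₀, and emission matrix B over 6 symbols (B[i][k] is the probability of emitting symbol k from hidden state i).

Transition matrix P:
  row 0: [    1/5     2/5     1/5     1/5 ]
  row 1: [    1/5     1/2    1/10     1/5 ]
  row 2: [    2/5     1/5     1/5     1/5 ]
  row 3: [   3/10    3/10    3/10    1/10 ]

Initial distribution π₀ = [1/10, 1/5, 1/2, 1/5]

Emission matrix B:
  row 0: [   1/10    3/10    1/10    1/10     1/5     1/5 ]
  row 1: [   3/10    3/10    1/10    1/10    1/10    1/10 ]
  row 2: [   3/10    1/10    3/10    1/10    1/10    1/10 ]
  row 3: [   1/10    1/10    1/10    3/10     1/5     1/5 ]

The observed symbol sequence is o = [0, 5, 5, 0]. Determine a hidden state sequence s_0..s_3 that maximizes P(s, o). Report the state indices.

path = [2, 0, 1, 1]

t=0: δ = [1.000e-02, 6.000e-02, 1.500e-01, 2.000e-02]  (obs o_0=0)
t=1: δ = [1.200e-02, 3.000e-03, 3.000e-03, 6.000e-03]  ψ = [2, 1, 2, 2]  (obs o_1=5)
t=2: δ = [4.800e-04, 4.800e-04, 2.400e-04, 4.800e-04]  ψ = [0, 0, 0, 0]  (obs o_2=5)
t=3: δ = [1.440e-05, 7.200e-05, 4.320e-05, 9.600e-06]  ψ = [3, 1, 3, 0]  (obs o_3=0)
backtrack: best end state = 1; path = [2, 0, 1, 1]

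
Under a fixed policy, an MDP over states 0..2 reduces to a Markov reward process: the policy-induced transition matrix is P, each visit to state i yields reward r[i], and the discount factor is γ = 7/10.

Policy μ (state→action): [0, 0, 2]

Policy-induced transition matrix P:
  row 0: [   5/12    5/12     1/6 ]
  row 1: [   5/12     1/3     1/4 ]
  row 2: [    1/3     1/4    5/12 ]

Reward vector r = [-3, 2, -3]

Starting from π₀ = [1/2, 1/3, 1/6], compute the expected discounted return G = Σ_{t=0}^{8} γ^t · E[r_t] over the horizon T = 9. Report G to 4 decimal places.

t=0: π = [0.5000, 0.3333, 0.1667], E[r] = -1.3333, γ^t·E[r] = -1.333333, running G = -1.333333
t=1: π = [0.4028, 0.3611, 0.2361], E[r] = -1.1944, γ^t·E[r] = -0.836111, running G = -2.169444
t=2: π = [0.3970, 0.3472, 0.2558], E[r] = -1.2639, γ^t·E[r] = -0.619306, running G = -2.788750
t=3: π = [0.3954, 0.3451, 0.2595], E[r] = -1.2745, γ^t·E[r] = -0.437153, running G = -3.225903
t=4: π = [0.3950, 0.3447, 0.2603], E[r] = -1.2767, γ^t·E[r] = -0.306547, running G = -3.532450
t=5: π = [0.3950, 0.3446, 0.2605], E[r] = -1.2772, γ^t·E[r] = -0.214659, running G = -3.747109
t=6: π = [0.3950, 0.3445, 0.2605], E[r] = -1.2773, γ^t·E[r] = -0.150272, running G = -3.897381
t=7: π = [0.3950, 0.3445, 0.2605], E[r] = -1.2773, γ^t·E[r] = -0.105192, running G = -4.002572
t=8: π = [0.3950, 0.3445, 0.2605], E[r] = -1.2773, γ^t·E[r] = -0.073634, running G = -4.076207

G = -4.0762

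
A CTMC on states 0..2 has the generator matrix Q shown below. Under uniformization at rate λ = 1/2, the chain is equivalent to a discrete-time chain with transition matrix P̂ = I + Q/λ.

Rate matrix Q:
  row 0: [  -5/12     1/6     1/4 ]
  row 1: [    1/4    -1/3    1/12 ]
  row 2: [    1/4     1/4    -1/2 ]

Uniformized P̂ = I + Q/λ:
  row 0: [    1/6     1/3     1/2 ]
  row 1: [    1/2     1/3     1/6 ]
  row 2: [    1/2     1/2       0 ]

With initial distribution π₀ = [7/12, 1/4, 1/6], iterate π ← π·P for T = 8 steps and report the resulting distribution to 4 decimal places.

t=0: π = [0.5833, 0.2500, 0.1667]
t=1: π = [0.3056, 0.3611, 0.3333]
t=2: π = [0.3981, 0.3889, 0.2130]
t=3: π = [0.3673, 0.3688, 0.2639]
t=4: π = [0.3776, 0.3773, 0.2451]
t=5: π = [0.3741, 0.3742, 0.2517]
t=6: π = [0.3753, 0.3753, 0.2494]
t=7: π = [0.3749, 0.3749, 0.2502]
t=8: π = [0.3750, 0.3750, 0.2499]

π = [0.3750, 0.3750, 0.2499]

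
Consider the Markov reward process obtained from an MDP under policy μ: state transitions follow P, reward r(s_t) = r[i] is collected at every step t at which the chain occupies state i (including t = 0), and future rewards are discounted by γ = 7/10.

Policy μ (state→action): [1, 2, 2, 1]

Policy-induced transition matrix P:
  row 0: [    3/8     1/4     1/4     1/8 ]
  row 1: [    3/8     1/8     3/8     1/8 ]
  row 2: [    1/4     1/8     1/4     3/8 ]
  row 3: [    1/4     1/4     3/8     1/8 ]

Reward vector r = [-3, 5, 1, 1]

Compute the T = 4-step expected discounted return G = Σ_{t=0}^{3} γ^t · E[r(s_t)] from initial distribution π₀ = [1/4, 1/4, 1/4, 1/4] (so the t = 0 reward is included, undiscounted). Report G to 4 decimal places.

G = 1.7692

t=0: π = [0.2500, 0.2500, 0.2500, 0.2500], E[r] = 1.0000, γ^t·E[r] = 1.000000, running G = 1.000000
t=1: π = [0.3125, 0.1875, 0.3125, 0.1875], E[r] = 0.5000, γ^t·E[r] = 0.350000, running G = 1.350000
t=2: π = [0.3125, 0.1875, 0.2969, 0.2031], E[r] = 0.5000, γ^t·E[r] = 0.245000, running G = 1.595000
t=3: π = [0.3125, 0.1895, 0.2988, 0.1992], E[r] = 0.5078, γ^t·E[r] = 0.174180, running G = 1.769180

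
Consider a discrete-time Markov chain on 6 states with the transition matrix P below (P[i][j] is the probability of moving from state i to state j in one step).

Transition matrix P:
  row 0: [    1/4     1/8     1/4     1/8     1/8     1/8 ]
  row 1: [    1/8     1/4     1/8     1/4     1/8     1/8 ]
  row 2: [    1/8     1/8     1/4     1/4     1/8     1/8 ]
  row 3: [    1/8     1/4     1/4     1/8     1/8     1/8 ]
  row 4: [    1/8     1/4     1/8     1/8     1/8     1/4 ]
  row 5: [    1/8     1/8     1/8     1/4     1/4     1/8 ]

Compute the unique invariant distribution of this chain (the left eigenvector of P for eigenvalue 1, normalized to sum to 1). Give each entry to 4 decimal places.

π = [0.1429, 0.1905, 0.1905, 0.1905, 0.1429, 0.1429]

Balance equations π_j = Σ_i π_i·P[i][j]:
  π_0 = 1/4·π_0 + 1/8·π_1 + 1/8·π_2 + 1/8·π_3 + 1/8·π_4 + 1/8·π_5
  π_1 = 1/8·π_0 + 1/4·π_1 + 1/8·π_2 + 1/4·π_3 + 1/4·π_4 + 1/8·π_5
  π_2 = 1/4·π_0 + 1/8·π_1 + 1/4·π_2 + 1/4·π_3 + 1/8·π_4 + 1/8·π_5
  π_3 = 1/8·π_0 + 1/4·π_1 + 1/4·π_2 + 1/8·π_3 + 1/8·π_4 + 1/4·π_5
  π_4 = 1/8·π_0 + 1/8·π_1 + 1/8·π_2 + 1/8·π_3 + 1/8·π_4 + 1/4·π_5
  normalize: π_0 + π_1 + π_2 + π_3 + π_4 + π_5 = 1
Solving the linear system gives exactly π = [1/7, 4/21, 4/21, 4/21, 1/7, 1/7].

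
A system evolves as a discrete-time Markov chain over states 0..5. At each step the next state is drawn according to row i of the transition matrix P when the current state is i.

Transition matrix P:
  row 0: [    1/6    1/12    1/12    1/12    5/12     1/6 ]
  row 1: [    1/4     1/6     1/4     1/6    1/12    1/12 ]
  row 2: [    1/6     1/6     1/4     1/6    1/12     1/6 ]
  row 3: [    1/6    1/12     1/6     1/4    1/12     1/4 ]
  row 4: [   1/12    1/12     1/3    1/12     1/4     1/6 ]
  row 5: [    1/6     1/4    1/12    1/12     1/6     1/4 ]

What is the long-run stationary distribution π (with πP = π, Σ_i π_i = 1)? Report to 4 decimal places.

Balance equations π_j = Σ_i π_i·P[i][j]:
  π_0 = 1/6·π_0 + 1/4·π_1 + 1/6·π_2 + 1/6·π_3 + 1/12·π_4 + 1/6·π_5
  π_1 = 1/12·π_0 + 1/6·π_1 + 1/6·π_2 + 1/12·π_3 + 1/12·π_4 + 1/4·π_5
  π_2 = 1/12·π_0 + 1/4·π_1 + 1/4·π_2 + 1/6·π_3 + 1/3·π_4 + 1/12·π_5
  π_3 = 1/12·π_0 + 1/6·π_1 + 1/6·π_2 + 1/4·π_3 + 1/12·π_4 + 1/12·π_5
  π_4 = 5/12·π_0 + 1/12·π_1 + 1/12·π_2 + 1/12·π_3 + 1/4·π_4 + 1/6·π_5
  normalize: π_0 + π_1 + π_2 + π_3 + π_4 + π_5 = 1
Solving the linear system gives exactly π = [15064/92307, 13082/92307, 18161/92307, 12355/92307, 16928/92307, 16717/92307].

π = [0.1632, 0.1417, 0.1967, 0.1338, 0.1834, 0.1811]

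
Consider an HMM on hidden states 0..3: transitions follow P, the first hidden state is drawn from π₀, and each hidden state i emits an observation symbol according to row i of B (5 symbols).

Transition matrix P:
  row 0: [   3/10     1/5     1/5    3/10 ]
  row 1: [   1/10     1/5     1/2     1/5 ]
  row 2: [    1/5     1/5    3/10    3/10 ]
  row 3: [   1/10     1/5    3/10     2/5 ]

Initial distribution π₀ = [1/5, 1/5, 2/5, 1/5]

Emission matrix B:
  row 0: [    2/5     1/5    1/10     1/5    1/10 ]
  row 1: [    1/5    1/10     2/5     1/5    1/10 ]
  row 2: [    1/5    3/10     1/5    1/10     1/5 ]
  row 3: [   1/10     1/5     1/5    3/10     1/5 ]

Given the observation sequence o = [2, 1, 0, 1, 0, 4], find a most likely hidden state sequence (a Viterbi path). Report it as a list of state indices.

t=0: δ = [2.000e-02, 8.000e-02, 8.000e-02, 4.000e-02]  (obs o_0=2)
t=1: δ = [3.200e-03, 1.600e-03, 1.200e-02, 4.800e-03]  ψ = [2, 1, 1, 2]  (obs o_1=1)
t=2: δ = [9.600e-04, 4.800e-04, 7.200e-04, 3.600e-04]  ψ = [2, 2, 2, 2]  (obs o_2=0)
t=3: δ = [5.760e-05, 1.920e-05, 7.200e-05, 5.760e-05]  ψ = [0, 0, 1, 0]  (obs o_3=1)
t=4: δ = [6.912e-06, 2.880e-06, 4.320e-06, 2.304e-06]  ψ = [0, 2, 2, 3]  (obs o_4=0)
t=5: δ = [2.074e-07, 1.382e-07, 2.880e-07, 4.147e-07]  ψ = [0, 0, 1, 0]  (obs o_5=4)
backtrack: best end state = 3; path = [1, 2, 0, 0, 0, 3]

path = [1, 2, 0, 0, 0, 3]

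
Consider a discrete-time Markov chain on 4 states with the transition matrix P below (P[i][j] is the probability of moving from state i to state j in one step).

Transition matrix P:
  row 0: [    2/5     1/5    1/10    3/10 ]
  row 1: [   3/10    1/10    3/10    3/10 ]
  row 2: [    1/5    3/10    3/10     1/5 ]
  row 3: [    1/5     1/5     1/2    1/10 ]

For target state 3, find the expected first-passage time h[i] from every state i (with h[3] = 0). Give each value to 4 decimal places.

h = [3.5391, 3.6214, 3.9918, 0.0000]

First-step conditioning: h[3] = 0; for i ≠ 3, h[i] = 1 + Σ_k P[i][k]·h[k].
  h[0] = 1 + 2/5·h[0] + 1/5·h[1] + 1/10·h[2]
  h[1] = 1 + 3/10·h[0] + 1/10·h[1] + 3/10·h[2]
  h[2] = 1 + 1/5·h[0] + 3/10·h[1] + 3/10·h[2]
Solving the 3×3 linear system over states ≠ 3 gives exactly h = [860/243, 880/243, 970/243, 0] (h[3] = 0 is the target).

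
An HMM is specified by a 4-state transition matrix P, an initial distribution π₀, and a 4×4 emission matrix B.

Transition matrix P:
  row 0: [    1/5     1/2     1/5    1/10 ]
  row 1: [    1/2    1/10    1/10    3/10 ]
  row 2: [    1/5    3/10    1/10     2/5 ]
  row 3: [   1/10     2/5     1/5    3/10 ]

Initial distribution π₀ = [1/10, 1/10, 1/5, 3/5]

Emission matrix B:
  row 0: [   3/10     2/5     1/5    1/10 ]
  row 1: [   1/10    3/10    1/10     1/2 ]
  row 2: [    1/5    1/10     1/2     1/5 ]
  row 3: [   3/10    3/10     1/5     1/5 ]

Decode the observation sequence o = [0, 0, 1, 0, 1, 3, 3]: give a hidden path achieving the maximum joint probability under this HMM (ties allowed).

path = [3, 3, 1, 0, 1, 0, 1]

t=0: δ = [3.000e-02, 1.000e-02, 4.000e-02, 1.800e-01]  (obs o_0=0)
t=1: δ = [5.400e-03, 7.200e-03, 7.200e-03, 1.620e-02]  ψ = [3, 3, 3, 3]  (obs o_1=0)
t=2: δ = [1.440e-03, 1.944e-03, 3.240e-04, 1.458e-03]  ψ = [1, 3, 3, 3]  (obs o_2=1)
t=3: δ = [2.916e-04, 7.200e-05, 5.832e-05, 1.750e-04]  ψ = [1, 0, 3, 1]  (obs o_3=0)
t=4: δ = [2.333e-05, 4.374e-05, 5.832e-06, 1.575e-05]  ψ = [0, 0, 0, 3]  (obs o_4=1)
t=5: δ = [2.187e-06, 5.832e-06, 9.331e-07, 2.624e-06]  ψ = [1, 0, 0, 1]  (obs o_5=3)
t=6: δ = [2.916e-07, 5.467e-07, 1.166e-07, 3.499e-07]  ψ = [1, 0, 1, 1]  (obs o_6=3)
backtrack: best end state = 1; path = [3, 3, 1, 0, 1, 0, 1]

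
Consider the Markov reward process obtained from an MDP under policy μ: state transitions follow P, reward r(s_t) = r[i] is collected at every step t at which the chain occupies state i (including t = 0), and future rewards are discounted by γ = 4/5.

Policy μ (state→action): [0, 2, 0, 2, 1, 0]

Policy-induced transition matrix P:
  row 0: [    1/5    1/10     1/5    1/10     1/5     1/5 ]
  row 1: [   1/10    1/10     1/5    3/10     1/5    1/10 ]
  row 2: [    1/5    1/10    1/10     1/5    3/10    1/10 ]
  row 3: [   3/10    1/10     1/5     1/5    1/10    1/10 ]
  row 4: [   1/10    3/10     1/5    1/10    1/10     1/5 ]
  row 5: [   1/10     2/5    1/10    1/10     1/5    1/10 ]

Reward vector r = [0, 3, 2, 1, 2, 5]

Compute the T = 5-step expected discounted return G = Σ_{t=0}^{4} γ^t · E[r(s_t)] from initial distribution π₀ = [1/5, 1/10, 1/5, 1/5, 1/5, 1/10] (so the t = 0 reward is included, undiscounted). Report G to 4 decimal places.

t=0: π = [0.2000, 0.1000, 0.2000, 0.2000, 0.2000, 0.1000], E[r] = 1.8000, γ^t·E[r] = 1.800000, running G = 1.800000
t=1: π = [0.1800, 0.1700, 0.1700, 0.1600, 0.1800, 0.1400], E[r] = 2.0700, γ^t·E[r] = 1.656000, running G = 3.456000
t=2: π = [0.1670, 0.1780, 0.1690, 0.1670, 0.1830, 0.1360], E[r] = 2.0850, γ^t·E[r] = 1.334400, running G = 4.790400
t=3: π = [0.1670, 0.1774, 0.1695, 0.1692, 0.1819, 0.1350], E[r] = 2.0792, γ^t·E[r] = 1.064550, running G = 5.854950
t=4: π = [0.1675, 0.1769, 0.1696, 0.1694, 0.1818, 0.1349], E[r] = 2.0772, γ^t·E[r] = 0.850829, running G = 6.705780

G = 6.7058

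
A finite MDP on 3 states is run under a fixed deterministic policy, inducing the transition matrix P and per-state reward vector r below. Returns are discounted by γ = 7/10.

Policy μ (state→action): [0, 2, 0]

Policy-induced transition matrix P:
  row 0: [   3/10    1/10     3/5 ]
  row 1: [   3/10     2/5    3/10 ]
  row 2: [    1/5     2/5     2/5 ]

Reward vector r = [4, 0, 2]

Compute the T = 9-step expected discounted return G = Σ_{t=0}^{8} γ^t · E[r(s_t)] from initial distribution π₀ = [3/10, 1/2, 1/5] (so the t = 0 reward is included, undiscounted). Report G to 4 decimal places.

t=0: π = [0.3000, 0.5000, 0.2000], E[r] = 1.6000, γ^t·E[r] = 1.600000, running G = 1.600000
t=1: π = [0.2800, 0.3100, 0.4100], E[r] = 1.9400, γ^t·E[r] = 1.358000, running G = 2.958000
t=2: π = [0.2590, 0.3160, 0.4250], E[r] = 1.8860, γ^t·E[r] = 0.924140, running G = 3.882140
t=3: π = [0.2575, 0.3223, 0.4202], E[r] = 1.8704, γ^t·E[r] = 0.641547, running G = 4.523687
t=4: π = [0.2580, 0.3228, 0.4193], E[r] = 1.8705, γ^t·E[r] = 0.449097, running G = 4.972785
t=5: π = [0.2581, 0.3226, 0.4193], E[r] = 1.8709, γ^t·E[r] = 0.314448, running G = 5.287233
t=6: π = [0.2581, 0.3226, 0.4194], E[r] = 1.8710, γ^t·E[r] = 0.220119, running G = 5.507351
t=7: π = [0.2581, 0.3226, 0.4194], E[r] = 1.8710, γ^t·E[r] = 0.154082, running G = 5.661434
t=8: π = [0.2581, 0.3226, 0.4194], E[r] = 1.8710, γ^t·E[r] = 0.107858, running G = 5.769291

G = 5.7693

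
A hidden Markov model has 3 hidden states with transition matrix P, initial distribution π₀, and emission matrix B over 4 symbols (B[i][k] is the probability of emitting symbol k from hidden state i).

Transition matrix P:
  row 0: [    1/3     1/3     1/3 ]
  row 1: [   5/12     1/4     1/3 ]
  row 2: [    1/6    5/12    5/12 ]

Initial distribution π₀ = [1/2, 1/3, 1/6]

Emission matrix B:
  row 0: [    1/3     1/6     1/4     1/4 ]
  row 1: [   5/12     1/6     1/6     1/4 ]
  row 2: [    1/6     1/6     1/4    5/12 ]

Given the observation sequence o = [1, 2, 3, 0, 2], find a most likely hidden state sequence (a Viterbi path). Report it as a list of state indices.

path = [0, 2, 2, 1, 0]

t=0: δ = [8.333e-02, 5.556e-02, 2.778e-02]  (obs o_0=1)
t=1: δ = [6.944e-03, 4.630e-03, 6.944e-03]  ψ = [0, 0, 0]  (obs o_1=2)
t=2: δ = [5.787e-04, 7.234e-04, 1.206e-03]  ψ = [0, 2, 2]  (obs o_2=3)
t=3: δ = [1.005e-04, 2.093e-04, 8.372e-05]  ψ = [1, 2, 2]  (obs o_3=0)
t=4: δ = [2.180e-05, 8.721e-06, 1.744e-05]  ψ = [1, 1, 1]  (obs o_4=2)
backtrack: best end state = 0; path = [0, 2, 2, 1, 0]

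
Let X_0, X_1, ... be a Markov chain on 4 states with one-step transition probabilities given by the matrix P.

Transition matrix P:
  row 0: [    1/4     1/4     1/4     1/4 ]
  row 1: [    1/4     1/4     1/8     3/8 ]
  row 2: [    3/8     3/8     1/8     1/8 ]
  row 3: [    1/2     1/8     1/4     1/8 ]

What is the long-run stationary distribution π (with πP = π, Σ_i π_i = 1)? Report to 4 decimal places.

Balance equations π_j = Σ_i π_i·P[i][j]:
  π_0 = 1/4·π_0 + 1/4·π_1 + 3/8·π_2 + 1/2·π_3
  π_1 = 1/4·π_0 + 1/4·π_1 + 3/8·π_2 + 1/8·π_3
  π_2 = 1/4·π_0 + 1/8·π_1 + 1/8·π_2 + 1/4·π_3
  normalize: π_0 + π_1 + π_2 + π_3 = 1
Solving the linear system gives exactly π = [221/667, 164/667, 130/667, 152/667].

π = [0.3313, 0.2459, 0.1949, 0.2279]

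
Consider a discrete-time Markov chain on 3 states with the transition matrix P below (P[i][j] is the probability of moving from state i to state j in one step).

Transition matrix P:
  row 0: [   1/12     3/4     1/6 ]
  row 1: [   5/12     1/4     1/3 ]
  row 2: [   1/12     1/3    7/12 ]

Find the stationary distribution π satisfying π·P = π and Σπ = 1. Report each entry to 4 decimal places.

π = [0.2132, 0.3897, 0.3971]

Balance equations π_j = Σ_i π_i·P[i][j]:
  π_0 = 1/12·π_0 + 5/12·π_1 + 1/12·π_2
  π_1 = 3/4·π_0 + 1/4·π_1 + 1/3·π_2
  normalize: π_0 + π_1 + π_2 = 1
Solving the linear system gives exactly π = [29/136, 53/136, 27/68].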